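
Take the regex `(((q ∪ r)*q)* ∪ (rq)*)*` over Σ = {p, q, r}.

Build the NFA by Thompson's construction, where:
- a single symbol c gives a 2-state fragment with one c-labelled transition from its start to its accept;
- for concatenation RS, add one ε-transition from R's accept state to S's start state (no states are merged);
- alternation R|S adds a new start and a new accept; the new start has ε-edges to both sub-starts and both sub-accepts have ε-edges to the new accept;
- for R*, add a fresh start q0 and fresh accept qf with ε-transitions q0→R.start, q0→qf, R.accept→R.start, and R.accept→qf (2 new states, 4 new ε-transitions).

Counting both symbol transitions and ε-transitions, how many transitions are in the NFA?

31

Per subexpression:
Each of the 5 symbol leaves contributes 1 transition (1 symbol, 0 ε).
  q ∪ r → 6 transitions (2 symbol, 4 ε)
  (q ∪ r)* → 10 transitions (2 symbol, 8 ε)
  (q ∪ r)*q → 12 transitions (3 symbol, 9 ε)
  ((q ∪ r)*q)* → 16 transitions (3 symbol, 13 ε)
  rq → 3 transitions (2 symbol, 1 ε)
  (rq)* → 7 transitions (2 symbol, 5 ε)
  ((q ∪ r)*q)* ∪ (rq)* → 27 transitions (5 symbol, 22 ε)
  (((q ∪ r)*q)* ∪ (rq)*)* → 31 transitions (5 symbol, 26 ε)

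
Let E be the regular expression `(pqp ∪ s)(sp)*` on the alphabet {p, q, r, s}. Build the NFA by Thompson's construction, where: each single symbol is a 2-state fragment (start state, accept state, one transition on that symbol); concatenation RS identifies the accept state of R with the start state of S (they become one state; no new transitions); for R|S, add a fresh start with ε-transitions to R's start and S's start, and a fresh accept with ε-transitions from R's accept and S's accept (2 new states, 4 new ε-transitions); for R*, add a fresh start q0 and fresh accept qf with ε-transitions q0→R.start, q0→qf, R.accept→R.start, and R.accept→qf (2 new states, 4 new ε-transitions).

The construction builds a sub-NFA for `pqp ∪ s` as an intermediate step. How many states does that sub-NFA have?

8

Fragment for `pqp ∪ s`:
Each of the 4 symbol leaves contributes a 2-state fragment.
  pqp → 4 states
  pqp ∪ s → 8 states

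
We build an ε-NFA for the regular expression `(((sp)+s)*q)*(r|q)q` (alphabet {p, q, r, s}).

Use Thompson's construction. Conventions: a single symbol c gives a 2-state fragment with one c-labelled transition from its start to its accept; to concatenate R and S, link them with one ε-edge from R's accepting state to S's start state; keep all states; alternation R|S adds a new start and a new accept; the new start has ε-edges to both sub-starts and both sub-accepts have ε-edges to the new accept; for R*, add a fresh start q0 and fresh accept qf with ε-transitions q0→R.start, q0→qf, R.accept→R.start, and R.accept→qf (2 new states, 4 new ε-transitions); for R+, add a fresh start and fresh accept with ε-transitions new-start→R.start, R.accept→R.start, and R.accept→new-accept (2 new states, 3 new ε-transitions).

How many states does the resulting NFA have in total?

22

Building bottom-up:
Each of the 7 symbol leaves contributes a 2-state fragment.
  sp = 4 states
  (sp)+ = 6 states
  (sp)+s = 8 states
  ((sp)+s)* = 10 states
  ((sp)+s)*q = 12 states
  (((sp)+s)*q)* = 14 states
  r|q = 6 states
  (((sp)+s)*q)*(r|q)q = 22 states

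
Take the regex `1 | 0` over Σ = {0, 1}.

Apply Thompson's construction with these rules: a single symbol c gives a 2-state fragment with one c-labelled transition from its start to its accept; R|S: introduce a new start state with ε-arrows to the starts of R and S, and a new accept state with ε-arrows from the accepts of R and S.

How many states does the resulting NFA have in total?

By structural recursion:
Each of the 2 symbol leaves contributes a 2-state fragment.
  1 | 0 = 6 states

6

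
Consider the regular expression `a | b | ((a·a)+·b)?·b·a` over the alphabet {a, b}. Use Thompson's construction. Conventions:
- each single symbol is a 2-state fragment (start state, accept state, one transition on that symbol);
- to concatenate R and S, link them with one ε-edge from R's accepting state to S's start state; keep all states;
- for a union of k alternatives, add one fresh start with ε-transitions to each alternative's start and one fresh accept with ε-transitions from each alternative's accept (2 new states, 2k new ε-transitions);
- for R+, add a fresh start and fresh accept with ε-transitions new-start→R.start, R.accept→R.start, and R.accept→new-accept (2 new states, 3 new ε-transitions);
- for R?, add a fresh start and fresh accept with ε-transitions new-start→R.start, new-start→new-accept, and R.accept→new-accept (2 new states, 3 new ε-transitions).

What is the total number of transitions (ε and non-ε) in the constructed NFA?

Per subexpression:
Each of the 7 symbol leaves contributes 1 transition (1 symbol, 0 ε).
  a·a — 3 transitions (2 symbol, 1 ε)
  (a·a)+ — 6 transitions (2 symbol, 4 ε)
  (a·a)+·b — 8 transitions (3 symbol, 5 ε)
  ((a·a)+·b)? — 11 transitions (3 symbol, 8 ε)
  ((a·a)+·b)?·b·a — 15 transitions (5 symbol, 10 ε)
  a | b | ((a·a)+·b)?·b·a — 23 transitions (7 symbol, 16 ε)

23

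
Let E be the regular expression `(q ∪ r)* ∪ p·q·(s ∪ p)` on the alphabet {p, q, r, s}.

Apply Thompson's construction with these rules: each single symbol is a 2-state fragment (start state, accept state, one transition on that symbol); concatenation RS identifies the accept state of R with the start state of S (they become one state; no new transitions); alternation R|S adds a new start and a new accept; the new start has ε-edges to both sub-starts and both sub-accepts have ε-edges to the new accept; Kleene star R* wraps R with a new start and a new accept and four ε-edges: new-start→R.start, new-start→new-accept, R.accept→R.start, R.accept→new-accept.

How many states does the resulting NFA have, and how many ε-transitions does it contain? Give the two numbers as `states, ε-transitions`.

18, 16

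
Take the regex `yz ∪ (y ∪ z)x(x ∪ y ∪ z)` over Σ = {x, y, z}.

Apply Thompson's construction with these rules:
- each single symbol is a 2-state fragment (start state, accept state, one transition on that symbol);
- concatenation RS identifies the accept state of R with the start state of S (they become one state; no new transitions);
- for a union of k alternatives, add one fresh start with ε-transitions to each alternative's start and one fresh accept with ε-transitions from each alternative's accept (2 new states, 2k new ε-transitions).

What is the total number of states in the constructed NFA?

Per subexpression:
Each of the 8 symbol leaves contributes a 2-state fragment.
  yz → 3 states
  y ∪ z → 6 states
  x ∪ y ∪ z → 8 states
  (y ∪ z)x(x ∪ y ∪ z) → 14 states
  yz ∪ (y ∪ z)x(x ∪ y ∪ z) → 19 states

19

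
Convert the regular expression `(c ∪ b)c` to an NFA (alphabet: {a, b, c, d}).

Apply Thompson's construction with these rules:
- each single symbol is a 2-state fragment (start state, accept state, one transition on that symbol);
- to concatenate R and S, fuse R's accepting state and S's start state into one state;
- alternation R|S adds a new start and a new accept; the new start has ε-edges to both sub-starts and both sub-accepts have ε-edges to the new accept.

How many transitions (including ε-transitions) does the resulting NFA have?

7

Per subexpression:
Each of the 3 symbol leaves contributes 1 transition (1 symbol, 0 ε).
  c ∪ b = 6 transitions (2 symbol, 4 ε)
  (c ∪ b)c = 7 transitions (3 symbol, 4 ε)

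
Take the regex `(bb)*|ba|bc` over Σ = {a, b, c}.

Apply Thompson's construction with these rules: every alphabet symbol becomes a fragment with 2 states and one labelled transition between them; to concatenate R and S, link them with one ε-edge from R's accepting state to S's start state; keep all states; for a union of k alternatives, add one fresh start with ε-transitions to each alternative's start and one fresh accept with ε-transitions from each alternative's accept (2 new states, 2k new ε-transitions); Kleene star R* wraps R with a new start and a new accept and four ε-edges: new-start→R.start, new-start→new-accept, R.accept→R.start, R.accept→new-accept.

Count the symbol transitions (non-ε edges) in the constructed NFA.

6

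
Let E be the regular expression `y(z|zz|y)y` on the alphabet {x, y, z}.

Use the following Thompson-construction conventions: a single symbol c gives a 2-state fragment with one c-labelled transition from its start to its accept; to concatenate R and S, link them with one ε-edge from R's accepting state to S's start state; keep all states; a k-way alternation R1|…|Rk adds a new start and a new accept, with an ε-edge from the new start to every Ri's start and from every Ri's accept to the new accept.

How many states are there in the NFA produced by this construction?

Per subexpression:
Each of the 6 symbol leaves contributes a 2-state fragment.
  zz → 4 states
  z|zz|y → 10 states
  y(z|zz|y)y → 14 states

14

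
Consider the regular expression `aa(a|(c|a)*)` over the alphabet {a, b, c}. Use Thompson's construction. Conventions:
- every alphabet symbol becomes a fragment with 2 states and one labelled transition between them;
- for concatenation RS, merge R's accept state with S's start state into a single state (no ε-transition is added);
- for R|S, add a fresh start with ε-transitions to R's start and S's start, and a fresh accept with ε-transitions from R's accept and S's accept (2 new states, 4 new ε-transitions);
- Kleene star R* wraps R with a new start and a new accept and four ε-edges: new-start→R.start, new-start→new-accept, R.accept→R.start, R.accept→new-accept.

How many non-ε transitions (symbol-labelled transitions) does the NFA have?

5

By structural recursion:
Each of the 5 symbol leaves contributes exactly 1 symbol transition.
  c|a → 2 symbol transitions
  (c|a)* → 2 symbol transitions
  a|(c|a)* → 3 symbol transitions
  aa(a|(c|a)*) → 5 symbol transitions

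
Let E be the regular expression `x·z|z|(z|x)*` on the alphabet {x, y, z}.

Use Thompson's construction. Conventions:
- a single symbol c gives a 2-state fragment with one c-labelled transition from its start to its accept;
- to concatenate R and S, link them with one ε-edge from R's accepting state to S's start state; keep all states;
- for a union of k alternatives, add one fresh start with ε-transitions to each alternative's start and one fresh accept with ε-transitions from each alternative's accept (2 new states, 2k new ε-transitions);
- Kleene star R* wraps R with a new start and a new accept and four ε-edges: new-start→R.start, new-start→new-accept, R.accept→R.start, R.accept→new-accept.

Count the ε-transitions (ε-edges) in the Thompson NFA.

15

Building bottom-up:
Each of the 5 symbol leaves contributes 0 ε-transitions.
  x·z = 1 ε-transition
  z|x = 4 ε-transitions
  (z|x)* = 8 ε-transitions
  x·z|z|(z|x)* = 15 ε-transitions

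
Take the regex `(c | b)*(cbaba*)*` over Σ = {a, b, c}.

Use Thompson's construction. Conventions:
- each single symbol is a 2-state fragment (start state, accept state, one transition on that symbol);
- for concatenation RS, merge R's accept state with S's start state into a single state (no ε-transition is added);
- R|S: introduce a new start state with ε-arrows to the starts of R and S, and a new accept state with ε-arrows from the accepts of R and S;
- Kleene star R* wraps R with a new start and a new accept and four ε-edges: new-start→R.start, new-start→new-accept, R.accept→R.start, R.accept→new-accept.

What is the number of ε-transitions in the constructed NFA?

Building bottom-up:
Each of the 7 symbol leaves contributes 0 ε-transitions.
  c | b → 4 ε-transitions
  (c | b)* → 8 ε-transitions
  a* → 4 ε-transitions
  cbaba* → 4 ε-transitions
  (cbaba*)* → 8 ε-transitions
  (c | b)*(cbaba*)* → 16 ε-transitions

16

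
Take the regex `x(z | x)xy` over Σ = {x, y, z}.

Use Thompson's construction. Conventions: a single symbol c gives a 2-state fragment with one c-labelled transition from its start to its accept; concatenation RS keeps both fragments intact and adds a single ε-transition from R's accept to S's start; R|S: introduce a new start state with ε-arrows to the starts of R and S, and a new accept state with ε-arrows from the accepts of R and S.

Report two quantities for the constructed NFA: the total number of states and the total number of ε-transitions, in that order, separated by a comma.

12, 7

By structural recursion:
Each of the 5 symbol leaves contributes 2 states and 0 ε-transitions.
  z | x = 6 states, 4 ε-transitions
  x(z | x)xy = 12 states, 7 ε-transitions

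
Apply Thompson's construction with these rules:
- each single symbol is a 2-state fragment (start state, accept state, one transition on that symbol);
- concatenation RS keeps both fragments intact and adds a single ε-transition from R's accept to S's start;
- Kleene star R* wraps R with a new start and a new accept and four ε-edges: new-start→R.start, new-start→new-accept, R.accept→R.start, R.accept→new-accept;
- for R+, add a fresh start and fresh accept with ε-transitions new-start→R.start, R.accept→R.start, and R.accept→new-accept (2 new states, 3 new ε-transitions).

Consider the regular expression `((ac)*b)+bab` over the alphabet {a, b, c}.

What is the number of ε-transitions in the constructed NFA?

12

Bottom-up over the parse tree:
Each of the 6 symbol leaves contributes 0 ε-transitions.
  ac — 1 ε-transition
  (ac)* — 5 ε-transitions
  (ac)*b — 6 ε-transitions
  ((ac)*b)+ — 9 ε-transitions
  ((ac)*b)+bab — 12 ε-transitions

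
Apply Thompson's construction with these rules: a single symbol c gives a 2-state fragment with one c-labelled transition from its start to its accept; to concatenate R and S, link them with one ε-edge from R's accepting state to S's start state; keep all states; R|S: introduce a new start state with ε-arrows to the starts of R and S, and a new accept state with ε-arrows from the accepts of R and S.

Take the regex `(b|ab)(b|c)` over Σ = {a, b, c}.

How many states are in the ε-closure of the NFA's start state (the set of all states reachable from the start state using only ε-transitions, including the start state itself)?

Compute the ε-closure size of each fragment's start state recursively; a symbol fragment's start has no outgoing ε-edge, so its closure is just itself (size 1).
  ab : same as the first factor's closure: C = 1
  b|ab : C = 1 + 1 + 1 = 3 (the new accept is not ε-reachable since no branch accepts ε)
  b|c : new start ε-reaches every alternative's start; none of them accept ε, so the new accept is not reached: C = 1 + 1 + 1 = 3
  (b|ab)(b|c) : same as the first factor's closure: C = 3

3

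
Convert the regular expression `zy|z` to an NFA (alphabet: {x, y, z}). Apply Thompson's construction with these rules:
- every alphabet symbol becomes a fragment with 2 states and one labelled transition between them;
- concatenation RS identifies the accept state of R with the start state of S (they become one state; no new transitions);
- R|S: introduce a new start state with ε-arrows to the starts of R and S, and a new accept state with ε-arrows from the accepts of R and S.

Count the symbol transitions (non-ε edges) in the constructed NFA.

3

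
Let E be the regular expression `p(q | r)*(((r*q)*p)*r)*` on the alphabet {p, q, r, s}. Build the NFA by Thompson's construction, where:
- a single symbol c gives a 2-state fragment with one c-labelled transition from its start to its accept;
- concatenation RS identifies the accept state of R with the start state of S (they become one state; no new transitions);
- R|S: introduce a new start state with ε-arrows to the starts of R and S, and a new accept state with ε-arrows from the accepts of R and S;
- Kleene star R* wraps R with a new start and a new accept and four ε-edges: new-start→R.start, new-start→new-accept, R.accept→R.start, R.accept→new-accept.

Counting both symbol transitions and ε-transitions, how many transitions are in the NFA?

31

Bottom-up over the parse tree:
Each of the 7 symbol leaves contributes 1 transition (1 symbol, 0 ε).
  q | r → 6 transitions (2 symbol, 4 ε)
  (q | r)* → 10 transitions (2 symbol, 8 ε)
  r* → 5 transitions (1 symbol, 4 ε)
  r*q → 6 transitions (2 symbol, 4 ε)
  (r*q)* → 10 transitions (2 symbol, 8 ε)
  (r*q)*p → 11 transitions (3 symbol, 8 ε)
  ((r*q)*p)* → 15 transitions (3 symbol, 12 ε)
  ((r*q)*p)*r → 16 transitions (4 symbol, 12 ε)
  (((r*q)*p)*r)* → 20 transitions (4 symbol, 16 ε)
  p(q | r)*(((r*q)*p)*r)* → 31 transitions (7 symbol, 24 ε)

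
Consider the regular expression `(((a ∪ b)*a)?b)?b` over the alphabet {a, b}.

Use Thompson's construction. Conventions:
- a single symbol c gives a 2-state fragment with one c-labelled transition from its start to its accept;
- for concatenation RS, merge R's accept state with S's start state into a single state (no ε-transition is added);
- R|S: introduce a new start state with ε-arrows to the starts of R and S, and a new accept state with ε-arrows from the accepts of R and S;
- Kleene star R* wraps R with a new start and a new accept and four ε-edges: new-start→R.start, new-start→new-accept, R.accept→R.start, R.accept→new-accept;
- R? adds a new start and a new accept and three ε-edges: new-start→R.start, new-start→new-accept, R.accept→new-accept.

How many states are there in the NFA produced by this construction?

15

Bottom-up over the parse tree:
Each of the 5 symbol leaves contributes a 2-state fragment.
  a ∪ b → 6 states
  (a ∪ b)* → 8 states
  (a ∪ b)*a → 9 states
  ((a ∪ b)*a)? → 11 states
  ((a ∪ b)*a)?b → 12 states
  (((a ∪ b)*a)?b)? → 14 states
  (((a ∪ b)*a)?b)?b → 15 states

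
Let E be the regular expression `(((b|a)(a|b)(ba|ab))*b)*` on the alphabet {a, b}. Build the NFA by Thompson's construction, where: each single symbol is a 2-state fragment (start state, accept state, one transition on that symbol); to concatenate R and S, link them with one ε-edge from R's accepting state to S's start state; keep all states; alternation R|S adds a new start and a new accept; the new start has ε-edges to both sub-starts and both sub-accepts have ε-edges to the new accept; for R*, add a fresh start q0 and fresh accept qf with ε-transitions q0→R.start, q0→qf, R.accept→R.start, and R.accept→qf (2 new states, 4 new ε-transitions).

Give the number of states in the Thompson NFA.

Per subexpression:
Each of the 9 symbol leaves contributes a 2-state fragment.
  b|a — 6 states
  a|b — 6 states
  ba — 4 states
  ab — 4 states
  ba|ab — 10 states
  (b|a)(a|b)(ba|ab) — 22 states
  ((b|a)(a|b)(ba|ab))* — 24 states
  ((b|a)(a|b)(ba|ab))*b — 26 states
  (((b|a)(a|b)(ba|ab))*b)* — 28 states

28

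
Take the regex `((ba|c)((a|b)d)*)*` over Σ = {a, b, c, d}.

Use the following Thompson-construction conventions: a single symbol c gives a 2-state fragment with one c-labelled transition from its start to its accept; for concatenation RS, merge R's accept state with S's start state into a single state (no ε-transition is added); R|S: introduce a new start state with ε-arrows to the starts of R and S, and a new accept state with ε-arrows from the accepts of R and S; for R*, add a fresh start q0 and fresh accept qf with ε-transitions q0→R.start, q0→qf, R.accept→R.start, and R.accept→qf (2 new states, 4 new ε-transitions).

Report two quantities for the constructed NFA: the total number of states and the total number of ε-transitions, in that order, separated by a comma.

By structural recursion:
Each of the 6 symbol leaves contributes 2 states and 0 ε-transitions.
  ba → 3 states, 0 ε-transitions
  ba|c → 7 states, 4 ε-transitions
  a|b → 6 states, 4 ε-transitions
  (a|b)d → 7 states, 4 ε-transitions
  ((a|b)d)* → 9 states, 8 ε-transitions
  (ba|c)((a|b)d)* → 15 states, 12 ε-transitions
  ((ba|c)((a|b)d)*)* → 17 states, 16 ε-transitions

17, 16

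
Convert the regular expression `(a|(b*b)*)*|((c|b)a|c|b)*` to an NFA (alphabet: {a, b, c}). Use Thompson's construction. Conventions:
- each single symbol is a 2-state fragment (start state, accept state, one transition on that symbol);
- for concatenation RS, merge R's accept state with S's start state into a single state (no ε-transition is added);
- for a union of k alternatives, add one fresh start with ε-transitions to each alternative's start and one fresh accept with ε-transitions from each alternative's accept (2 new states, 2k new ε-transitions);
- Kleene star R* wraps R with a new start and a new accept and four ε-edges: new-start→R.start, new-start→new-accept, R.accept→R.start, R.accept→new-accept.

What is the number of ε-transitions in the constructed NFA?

34

Building bottom-up:
Each of the 8 symbol leaves contributes 0 ε-transitions.
  b* = 4 ε-transitions
  b*b = 4 ε-transitions
  (b*b)* = 8 ε-transitions
  a|(b*b)* = 12 ε-transitions
  (a|(b*b)*)* = 16 ε-transitions
  c|b = 4 ε-transitions
  (c|b)a = 4 ε-transitions
  (c|b)a|c|b = 10 ε-transitions
  ((c|b)a|c|b)* = 14 ε-transitions
  (a|(b*b)*)*|((c|b)a|c|b)* = 34 ε-transitions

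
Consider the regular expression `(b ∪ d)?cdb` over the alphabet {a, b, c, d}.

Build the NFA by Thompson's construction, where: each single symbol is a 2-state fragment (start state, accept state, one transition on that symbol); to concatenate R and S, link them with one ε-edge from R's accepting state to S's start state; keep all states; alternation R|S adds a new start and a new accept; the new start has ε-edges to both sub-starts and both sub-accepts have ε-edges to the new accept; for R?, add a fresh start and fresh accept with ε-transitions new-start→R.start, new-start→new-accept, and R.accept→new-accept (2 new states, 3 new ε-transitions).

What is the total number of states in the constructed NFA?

14

Bottom-up over the parse tree:
Each of the 5 symbol leaves contributes a 2-state fragment.
  b ∪ d = 6 states
  (b ∪ d)? = 8 states
  (b ∪ d)?cdb = 14 states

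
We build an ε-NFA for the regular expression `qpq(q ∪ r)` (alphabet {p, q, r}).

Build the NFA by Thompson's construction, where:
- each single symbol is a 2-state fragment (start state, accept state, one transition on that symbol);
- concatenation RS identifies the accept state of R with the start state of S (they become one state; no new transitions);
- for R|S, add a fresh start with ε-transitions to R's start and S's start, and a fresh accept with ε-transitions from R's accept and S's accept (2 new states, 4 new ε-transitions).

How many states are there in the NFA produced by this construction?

9

Per subexpression:
Each of the 5 symbol leaves contributes a 2-state fragment.
  q ∪ r = 6 states
  qpq(q ∪ r) = 9 states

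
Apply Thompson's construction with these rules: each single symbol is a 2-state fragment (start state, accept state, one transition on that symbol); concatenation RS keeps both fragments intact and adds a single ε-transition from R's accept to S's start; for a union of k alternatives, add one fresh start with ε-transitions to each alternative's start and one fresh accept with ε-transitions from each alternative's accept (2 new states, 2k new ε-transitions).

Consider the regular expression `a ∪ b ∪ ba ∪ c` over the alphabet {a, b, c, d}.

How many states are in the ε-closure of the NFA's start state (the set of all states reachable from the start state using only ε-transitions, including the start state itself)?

5

Work bottom-up. For each fragment F, track |ε-closure(F.start)| and whether F's accept lies in that closure (i.e. whether F accepts ε). A single-symbol fragment has closure size 1 and does not accept ε.
  ba — C equals the left operand's closure size = 1 (its accept is not ε-reachable, so the closure stops there)
  a ∪ b ∪ ba ∪ c — new start ε-reaches every alternative's start; none of them accept ε, so the new accept is not reached: C = 1 + 1 + 1 + 1 + 1 = 5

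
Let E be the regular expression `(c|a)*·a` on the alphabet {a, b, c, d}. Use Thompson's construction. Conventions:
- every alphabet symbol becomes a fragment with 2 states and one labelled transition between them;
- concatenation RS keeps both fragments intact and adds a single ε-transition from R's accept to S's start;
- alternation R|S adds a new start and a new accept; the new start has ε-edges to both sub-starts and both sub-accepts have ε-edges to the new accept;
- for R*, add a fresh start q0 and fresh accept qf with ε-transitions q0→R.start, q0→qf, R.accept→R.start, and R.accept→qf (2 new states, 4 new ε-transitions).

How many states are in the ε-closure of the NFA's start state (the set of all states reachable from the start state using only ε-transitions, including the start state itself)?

Work bottom-up. For each fragment F, track |ε-closure(F.start)| and whether F's accept lies in that closure (i.e. whether F accepts ε). A single-symbol fragment has closure size 1 and does not accept ε.
  c|a : new start ε-reaches every alternative's start; none of them accept ε, so the new accept is not reached: |ε-closure| = 1 + 1 + 1 = 3
  (c|a)* : |ε-closure| = 1 (new start) + 3 (body) + 1 (new accept) = 5
  (c|a)*·a : the left operand accepts ε, so the closure extends into the next operand (via the concat ε-link); |ε-closure| = 5 + 1 = 6

6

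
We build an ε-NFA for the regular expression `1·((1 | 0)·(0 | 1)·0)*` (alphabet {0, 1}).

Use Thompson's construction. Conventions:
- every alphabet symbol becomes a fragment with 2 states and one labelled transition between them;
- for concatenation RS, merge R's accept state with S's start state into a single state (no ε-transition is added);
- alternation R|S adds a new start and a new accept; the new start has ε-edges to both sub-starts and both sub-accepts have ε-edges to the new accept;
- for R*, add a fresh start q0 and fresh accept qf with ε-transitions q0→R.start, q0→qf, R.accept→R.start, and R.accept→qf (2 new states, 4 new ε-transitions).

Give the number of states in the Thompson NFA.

Bottom-up over the parse tree:
Each of the 6 symbol leaves contributes a 2-state fragment.
  1 | 0 — 6 states
  0 | 1 — 6 states
  (1 | 0)·(0 | 1)·0 — 12 states
  ((1 | 0)·(0 | 1)·0)* — 14 states
  1·((1 | 0)·(0 | 1)·0)* — 15 states

15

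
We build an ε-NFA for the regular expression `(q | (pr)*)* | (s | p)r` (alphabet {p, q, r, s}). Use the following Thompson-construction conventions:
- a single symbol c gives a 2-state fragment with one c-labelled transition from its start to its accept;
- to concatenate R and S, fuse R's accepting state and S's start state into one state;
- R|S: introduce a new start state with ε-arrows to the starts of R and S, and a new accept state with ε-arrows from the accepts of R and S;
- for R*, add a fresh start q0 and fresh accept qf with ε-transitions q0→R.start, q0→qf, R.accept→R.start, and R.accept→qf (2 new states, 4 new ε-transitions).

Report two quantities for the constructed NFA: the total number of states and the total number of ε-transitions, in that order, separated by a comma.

20, 20

Bottom-up over the parse tree:
Each of the 6 symbol leaves contributes 2 states and 0 ε-transitions.
  pr : 3 states, 0 ε-transitions
  (pr)* : 5 states, 4 ε-transitions
  q | (pr)* : 9 states, 8 ε-transitions
  (q | (pr)*)* : 11 states, 12 ε-transitions
  s | p : 6 states, 4 ε-transitions
  (s | p)r : 7 states, 4 ε-transitions
  (q | (pr)*)* | (s | p)r : 20 states, 20 ε-transitions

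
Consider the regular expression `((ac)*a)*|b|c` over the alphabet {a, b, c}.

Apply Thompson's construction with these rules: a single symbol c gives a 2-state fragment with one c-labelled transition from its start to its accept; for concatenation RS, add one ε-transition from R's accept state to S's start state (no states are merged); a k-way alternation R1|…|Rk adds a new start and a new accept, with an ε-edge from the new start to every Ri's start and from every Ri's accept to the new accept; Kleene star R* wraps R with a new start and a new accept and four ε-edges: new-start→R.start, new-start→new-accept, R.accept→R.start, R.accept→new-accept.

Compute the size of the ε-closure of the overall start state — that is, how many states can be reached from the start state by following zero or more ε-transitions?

Let C(F) = |ε-closure(F.start)| within fragment F, and note whether F accepts ε. Symbol fragments have C = 1 and do not accept ε. Then:
  ac : C equals the left operand's closure size = 1 (its accept is not ε-reachable, so the closure stops there)
  (ac)* : new start has ε-edges to the inner start and to the new accept, so C = 2 + 1 = 3
  (ac)*a : the left operand accepts ε, so the closure extends into the next operand (via the concat ε-link); C = 3 + 1 = 4
  ((ac)*a)* : new start has ε-edges to the inner start and to the new accept, so C = 2 + 4 = 6
  ((ac)*a)*|b|c : new start ε-reaches every alternative's start; at least one alternative accepts ε, so the union's new accept is reached too: C = 1 + 6 + 1 + 1 + 1 = 10

10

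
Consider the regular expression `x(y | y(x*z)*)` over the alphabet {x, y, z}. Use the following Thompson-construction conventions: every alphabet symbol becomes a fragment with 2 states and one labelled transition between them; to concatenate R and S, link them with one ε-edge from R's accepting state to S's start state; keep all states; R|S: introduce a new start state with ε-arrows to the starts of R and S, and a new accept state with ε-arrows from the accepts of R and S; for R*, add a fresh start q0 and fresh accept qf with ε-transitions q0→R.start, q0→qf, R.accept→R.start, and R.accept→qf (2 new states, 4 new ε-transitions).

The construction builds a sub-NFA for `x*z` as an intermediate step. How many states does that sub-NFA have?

6

Fragment for `x*z`:
Each of the 2 symbol leaves contributes a 2-state fragment.
  x* — 4 states
  x*z — 6 states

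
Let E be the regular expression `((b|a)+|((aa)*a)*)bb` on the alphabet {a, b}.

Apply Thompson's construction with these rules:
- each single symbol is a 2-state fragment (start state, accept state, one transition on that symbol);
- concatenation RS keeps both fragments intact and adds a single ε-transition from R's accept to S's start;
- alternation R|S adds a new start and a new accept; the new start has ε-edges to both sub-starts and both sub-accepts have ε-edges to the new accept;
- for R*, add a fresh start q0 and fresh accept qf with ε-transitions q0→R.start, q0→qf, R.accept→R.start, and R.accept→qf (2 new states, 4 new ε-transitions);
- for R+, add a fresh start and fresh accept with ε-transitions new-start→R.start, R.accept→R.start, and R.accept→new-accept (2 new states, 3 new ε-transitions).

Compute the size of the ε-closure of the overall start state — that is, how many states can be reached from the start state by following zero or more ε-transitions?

Work bottom-up. For each fragment F, track |ε-closure(F.start)| and whether F's accept lies in that closure (i.e. whether F accepts ε). A single-symbol fragment has closure size 1 and does not accept ε.
  b|a : C = 1 + 1 + 1 = 3 (the new accept is not ε-reachable since no branch accepts ε)
  (b|a)+ : C = 1 + 3 = 4 (the body doesn't accept ε, so the new accept is not reached)
  aa : C equals the left operand's closure size = 1 (its accept is not ε-reachable, so the closure stops there)
  (aa)* : C = 1 (new start) + 1 (body) + 1 (new accept) = 3
  (aa)*a : C = 3 + 1 = 4 (closure spills across the concat boundary because the left factor accepts ε)
  ((aa)*a)* : the star's fresh start ε-reaches both the body's start and the fresh accept: C = 2 + 4 = 6
  (b|a)+|((aa)*a)* : C = 1 (new start) + (4 + 6) + 1 (new accept, since some branch ε-reaches its own accept) = 12
  ((b|a)+|((aa)*a)*)bb : C = 12 + 1 = 13 (closure spills across the concat boundary because the left factor accepts ε)

13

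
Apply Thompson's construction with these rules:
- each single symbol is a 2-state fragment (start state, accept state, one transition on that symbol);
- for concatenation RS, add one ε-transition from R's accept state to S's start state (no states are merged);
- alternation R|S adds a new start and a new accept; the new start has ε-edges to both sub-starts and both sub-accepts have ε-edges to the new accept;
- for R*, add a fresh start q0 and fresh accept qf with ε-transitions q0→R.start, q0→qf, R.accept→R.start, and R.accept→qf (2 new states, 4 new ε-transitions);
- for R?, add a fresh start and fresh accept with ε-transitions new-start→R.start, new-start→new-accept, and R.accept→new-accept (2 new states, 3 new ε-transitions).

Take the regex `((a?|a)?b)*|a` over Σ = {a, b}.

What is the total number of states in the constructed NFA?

Building bottom-up:
Each of the 4 symbol leaves contributes a 2-state fragment.
  a? → 4 states
  a?|a → 8 states
  (a?|a)? → 10 states
  (a?|a)?b → 12 states
  ((a?|a)?b)* → 14 states
  ((a?|a)?b)*|a → 18 states

18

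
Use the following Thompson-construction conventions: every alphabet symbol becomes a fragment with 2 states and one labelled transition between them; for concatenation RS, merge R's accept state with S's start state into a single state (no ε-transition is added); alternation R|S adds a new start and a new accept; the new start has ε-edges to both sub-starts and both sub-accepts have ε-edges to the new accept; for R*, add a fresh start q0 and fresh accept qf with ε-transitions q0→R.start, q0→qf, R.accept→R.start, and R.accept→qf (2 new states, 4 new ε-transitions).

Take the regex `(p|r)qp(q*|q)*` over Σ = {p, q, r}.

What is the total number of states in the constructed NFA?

17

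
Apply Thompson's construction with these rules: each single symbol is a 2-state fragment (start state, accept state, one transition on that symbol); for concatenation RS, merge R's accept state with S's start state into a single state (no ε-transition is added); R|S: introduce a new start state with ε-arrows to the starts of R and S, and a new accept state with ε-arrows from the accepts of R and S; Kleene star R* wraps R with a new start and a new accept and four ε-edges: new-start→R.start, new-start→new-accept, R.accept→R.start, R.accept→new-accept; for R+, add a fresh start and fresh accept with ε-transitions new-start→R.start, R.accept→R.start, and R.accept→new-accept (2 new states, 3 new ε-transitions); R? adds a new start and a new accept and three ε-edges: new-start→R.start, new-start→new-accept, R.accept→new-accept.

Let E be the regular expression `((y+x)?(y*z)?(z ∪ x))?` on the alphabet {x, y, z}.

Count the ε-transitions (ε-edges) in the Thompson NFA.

Bottom-up over the parse tree:
Each of the 6 symbol leaves contributes 0 ε-transitions.
  y+ : 3 ε-transitions
  y+x : 3 ε-transitions
  (y+x)? : 6 ε-transitions
  y* : 4 ε-transitions
  y*z : 4 ε-transitions
  (y*z)? : 7 ε-transitions
  z ∪ x : 4 ε-transitions
  (y+x)?(y*z)?(z ∪ x) : 17 ε-transitions
  ((y+x)?(y*z)?(z ∪ x))? : 20 ε-transitions

20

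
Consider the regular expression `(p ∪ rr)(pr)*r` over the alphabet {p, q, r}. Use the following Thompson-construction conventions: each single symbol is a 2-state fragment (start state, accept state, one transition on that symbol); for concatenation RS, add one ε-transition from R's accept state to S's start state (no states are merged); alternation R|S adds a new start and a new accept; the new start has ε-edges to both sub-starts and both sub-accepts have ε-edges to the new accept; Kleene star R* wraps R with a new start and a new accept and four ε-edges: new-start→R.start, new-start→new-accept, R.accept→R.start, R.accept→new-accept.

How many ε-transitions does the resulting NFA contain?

By structural recursion:
Each of the 6 symbol leaves contributes 0 ε-transitions.
  rr = 1 ε-transition
  p ∪ rr = 5 ε-transitions
  pr = 1 ε-transition
  (pr)* = 5 ε-transitions
  (p ∪ rr)(pr)*r = 12 ε-transitions

12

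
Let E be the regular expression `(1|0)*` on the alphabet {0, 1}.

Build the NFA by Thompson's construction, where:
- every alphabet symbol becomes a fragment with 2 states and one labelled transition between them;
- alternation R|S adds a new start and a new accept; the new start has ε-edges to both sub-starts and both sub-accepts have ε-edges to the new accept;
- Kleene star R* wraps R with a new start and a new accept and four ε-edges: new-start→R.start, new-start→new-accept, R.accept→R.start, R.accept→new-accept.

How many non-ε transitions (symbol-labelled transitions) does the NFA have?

Per subexpression:
Each of the 2 symbol leaves contributes exactly 1 symbol transition.
  1|0 = 2 symbol transitions
  (1|0)* = 2 symbol transitions

2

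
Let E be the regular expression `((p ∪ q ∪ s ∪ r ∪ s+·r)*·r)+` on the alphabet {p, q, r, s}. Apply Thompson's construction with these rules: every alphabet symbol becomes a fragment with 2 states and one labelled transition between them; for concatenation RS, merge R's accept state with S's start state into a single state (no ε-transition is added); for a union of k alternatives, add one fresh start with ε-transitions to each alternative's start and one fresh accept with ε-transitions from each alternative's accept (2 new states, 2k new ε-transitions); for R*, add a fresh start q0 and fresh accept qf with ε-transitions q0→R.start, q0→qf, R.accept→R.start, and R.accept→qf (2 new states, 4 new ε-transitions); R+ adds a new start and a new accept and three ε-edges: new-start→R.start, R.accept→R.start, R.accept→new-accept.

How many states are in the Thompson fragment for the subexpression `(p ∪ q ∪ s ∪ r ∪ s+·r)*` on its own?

17

Fragment for `(p ∪ q ∪ s ∪ r ∪ s+·r)*`:
Each of the 6 symbol leaves contributes a 2-state fragment.
  s+ — 4 states
  s+·r — 5 states
  p ∪ q ∪ s ∪ r ∪ s+·r — 15 states
  (p ∪ q ∪ s ∪ r ∪ s+·r)* — 17 states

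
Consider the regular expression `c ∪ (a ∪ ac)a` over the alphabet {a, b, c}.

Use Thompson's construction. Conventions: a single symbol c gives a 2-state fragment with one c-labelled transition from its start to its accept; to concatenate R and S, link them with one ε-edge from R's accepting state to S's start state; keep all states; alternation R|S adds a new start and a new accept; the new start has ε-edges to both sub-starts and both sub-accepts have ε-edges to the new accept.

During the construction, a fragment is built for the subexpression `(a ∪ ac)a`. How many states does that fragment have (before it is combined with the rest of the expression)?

Fragment for `(a ∪ ac)a`:
Each of the 4 symbol leaves contributes a 2-state fragment.
  ac : 4 states
  a ∪ ac : 8 states
  (a ∪ ac)a : 10 states

10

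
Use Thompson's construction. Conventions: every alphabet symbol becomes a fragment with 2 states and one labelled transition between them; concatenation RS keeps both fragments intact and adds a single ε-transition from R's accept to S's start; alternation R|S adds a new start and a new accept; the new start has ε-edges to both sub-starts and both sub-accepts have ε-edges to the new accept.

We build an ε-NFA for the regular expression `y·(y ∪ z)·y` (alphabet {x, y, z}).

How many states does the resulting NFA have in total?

10

By structural recursion:
Each of the 4 symbol leaves contributes a 2-state fragment.
  y ∪ z = 6 states
  y·(y ∪ z)·y = 10 states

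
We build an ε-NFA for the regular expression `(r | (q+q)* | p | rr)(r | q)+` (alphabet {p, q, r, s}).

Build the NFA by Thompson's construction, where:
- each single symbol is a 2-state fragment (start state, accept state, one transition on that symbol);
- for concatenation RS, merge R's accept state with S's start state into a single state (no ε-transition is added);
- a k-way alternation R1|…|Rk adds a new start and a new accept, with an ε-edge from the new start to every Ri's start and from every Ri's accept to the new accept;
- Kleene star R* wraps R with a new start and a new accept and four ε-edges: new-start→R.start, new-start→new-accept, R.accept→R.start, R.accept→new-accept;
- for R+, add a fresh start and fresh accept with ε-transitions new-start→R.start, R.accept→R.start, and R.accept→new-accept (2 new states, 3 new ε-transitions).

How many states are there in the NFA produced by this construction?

23

Building bottom-up:
Each of the 8 symbol leaves contributes a 2-state fragment.
  q+ = 4 states
  q+q = 5 states
  (q+q)* = 7 states
  rr = 3 states
  r | (q+q)* | p | rr = 16 states
  r | q = 6 states
  (r | q)+ = 8 states
  (r | (q+q)* | p | rr)(r | q)+ = 23 states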